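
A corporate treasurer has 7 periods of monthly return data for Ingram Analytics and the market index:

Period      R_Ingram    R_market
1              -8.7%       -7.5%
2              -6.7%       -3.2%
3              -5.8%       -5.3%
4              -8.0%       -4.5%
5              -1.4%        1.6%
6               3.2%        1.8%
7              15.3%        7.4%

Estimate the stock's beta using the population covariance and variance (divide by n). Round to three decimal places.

1.565

Mean R_i = (-8.7 − 6.7 − 5.8 − 8.0 − 1.4 + 3.2 + 15.3) / 7 = -1.7286%
Mean R_m = (-7.5 − 3.2 − 5.3 − 4.5 + 1.6 + 1.8 + 7.4) / 7 = -1.3857%
Σ(R_i − R̄_i)(R_m − R̄_m) = 253.4029  ⇒  Cov = 253.4029 / 7 = 36.2004
Σ(R_m − R̄_m)² = 161.9486  ⇒  Var(R_m) = 161.9486 / 7 = 23.1355
β = Cov / Var(R_m) = 36.2004 / 23.1355 = 1.5647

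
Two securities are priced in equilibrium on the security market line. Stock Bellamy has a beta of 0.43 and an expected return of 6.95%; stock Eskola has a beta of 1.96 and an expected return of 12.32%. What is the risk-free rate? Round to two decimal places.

Both satisfy E(R) = R_f + β·MRP, so the slope of the SML is
MRP = (12.32% − 6.95%) / (1.96 − 0.43) = 5.37% / 1.53 = 3.5098%
R_f = E(R_Bellamy) − β_Bellamy·MRP = 6.95% − 0.43 × 3.5098% = 5.4408%

5.44%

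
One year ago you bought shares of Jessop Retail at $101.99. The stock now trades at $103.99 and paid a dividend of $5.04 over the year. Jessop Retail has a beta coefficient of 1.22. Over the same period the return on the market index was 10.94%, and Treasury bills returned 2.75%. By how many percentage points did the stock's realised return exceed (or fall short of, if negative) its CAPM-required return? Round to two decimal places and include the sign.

-5.84%

Realised HPR = (P1 + D1 − P0) / P0 = (103.99 + 5.04 − 101.99) / 101.99 = 7.04 / 101.99 = 6.9026%
MRP = 10.94% − 2.75% = 8.19%
CAPM required = R_f + β·MRP = 2.75% + 1.22 × 8.19% = 12.7418%
α = realised − required = 6.9026% − 12.7418% = -5.84%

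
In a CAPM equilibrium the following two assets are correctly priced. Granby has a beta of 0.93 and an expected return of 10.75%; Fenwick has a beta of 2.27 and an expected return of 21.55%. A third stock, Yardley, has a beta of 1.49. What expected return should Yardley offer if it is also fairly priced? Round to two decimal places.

15.26%

MRP (SML slope) = (21.55% − 10.75%) / (2.27 − 0.93) = 10.80% / 1.34 = 8.0597%
R_f (intercept) = 10.75% − 0.93 × 8.0597% = 3.2545%
E(R_Yardley) = R_f + β × MRP = 3.2545% + 1.49 × 8.0597% = 15.26%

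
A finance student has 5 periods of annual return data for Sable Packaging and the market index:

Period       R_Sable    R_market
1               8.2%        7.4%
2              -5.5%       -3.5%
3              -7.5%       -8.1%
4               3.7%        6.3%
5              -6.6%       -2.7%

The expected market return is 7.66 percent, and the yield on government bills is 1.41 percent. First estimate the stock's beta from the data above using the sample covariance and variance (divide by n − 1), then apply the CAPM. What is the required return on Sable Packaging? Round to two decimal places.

Mean R_i = (8.2 − 5.5 − 7.5 + 3.7 − 6.6) / 5 = -1.5400%
Mean R_m = (7.4 − 3.5 − 8.1 + 6.3 − 2.7) / 5 = -0.1200%
Σ(R_i − R̄_i)(R_m − R̄_m) = 180.8860  ⇒  Cov = 180.8860 / 4 = 45.2215
Σ(R_m − R̄_m)² = 179.5280  ⇒  Var(R_m) = 179.5280 / 4 = 44.8820
β = Cov / Var(R_m) = 45.2215 / 44.8820 = 1.0076
MRP = 7.66% − 1.41% = 6.25%
E(R) = R_f + β × MRP = 1.41% + 1.0076 × 6.25% = 7.71%

7.71%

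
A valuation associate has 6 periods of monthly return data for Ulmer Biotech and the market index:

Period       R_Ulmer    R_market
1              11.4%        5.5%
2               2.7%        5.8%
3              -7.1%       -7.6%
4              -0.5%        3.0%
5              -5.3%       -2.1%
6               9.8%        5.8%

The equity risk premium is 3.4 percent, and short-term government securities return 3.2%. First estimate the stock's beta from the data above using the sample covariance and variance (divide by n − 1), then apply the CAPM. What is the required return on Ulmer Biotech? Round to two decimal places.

7.26%

Mean R_i = (11.4 + 2.7 − 7.1 − 0.5 − 5.3 + 9.8) / 6 = 1.8333%
Mean R_m = (5.5 + 5.8 − 7.6 + 3.0 − 2.1 + 5.8) / 6 = 1.7333%
Σ(R_i − R̄_i)(R_m − R̄_m) = 179.7233  ⇒  Cov = 179.7233 / 5 = 35.9447
Σ(R_m − R̄_m)² = 150.6733  ⇒  Var(R_m) = 150.6733 / 5 = 30.1347
β = Cov / Var(R_m) = 35.9447 / 30.1347 = 1.1928
E(R) = R_f + β × MRP = 3.2% + 1.1928 × 3.4% = 7.26%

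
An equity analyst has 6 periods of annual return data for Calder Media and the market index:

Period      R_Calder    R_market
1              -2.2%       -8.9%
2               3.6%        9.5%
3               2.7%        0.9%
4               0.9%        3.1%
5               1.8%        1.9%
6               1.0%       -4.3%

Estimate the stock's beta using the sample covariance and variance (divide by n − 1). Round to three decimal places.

Mean R_i = (-2.2 + 3.6 + 2.7 + 0.9 + 1.8 + 1.0) / 6 = 1.3000%
Mean R_m = (-8.9 + 9.5 + 0.9 + 3.1 + 1.9 − 4.3) / 6 = 0.3667%
Σ(R_i − R̄_i)(R_m − R̄_m) = 55.2600  ⇒  Cov = 55.2600 / 5 = 11.0520
Σ(R_m − R̄_m)² = 201.1733  ⇒  Var(R_m) = 201.1733 / 5 = 40.2347
β = Cov / Var(R_m) = 11.0520 / 40.2347 = 0.2747

0.275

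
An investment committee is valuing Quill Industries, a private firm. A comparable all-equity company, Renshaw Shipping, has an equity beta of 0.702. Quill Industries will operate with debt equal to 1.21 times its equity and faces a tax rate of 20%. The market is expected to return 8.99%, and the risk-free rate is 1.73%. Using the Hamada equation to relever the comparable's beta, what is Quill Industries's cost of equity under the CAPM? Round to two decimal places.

11.76%

β_L = β_U × [1 + (1 − t)(D/E)] = 0.702 × [1 + (1 − 0.20) × 1.21]
    = 0.702 × [1 + 0.80 × 1.21] = 0.702 × 1.9680 = 1.3815
MRP = 8.99% − 1.73% = 7.26%
E(R) = R_f + β_L × MRP = 1.73% + 1.3815 × 7.26% = 11.76%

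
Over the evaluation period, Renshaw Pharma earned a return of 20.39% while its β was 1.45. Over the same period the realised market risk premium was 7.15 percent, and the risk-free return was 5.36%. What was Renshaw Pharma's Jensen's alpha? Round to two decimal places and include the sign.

+4.66%

CAPM benchmark = R_f + β(R_m − R_f) = 5.36% + 1.45 × 7.15% = 15.7275%
α = actual − benchmark = 20.39% − 15.7275% = +4.66%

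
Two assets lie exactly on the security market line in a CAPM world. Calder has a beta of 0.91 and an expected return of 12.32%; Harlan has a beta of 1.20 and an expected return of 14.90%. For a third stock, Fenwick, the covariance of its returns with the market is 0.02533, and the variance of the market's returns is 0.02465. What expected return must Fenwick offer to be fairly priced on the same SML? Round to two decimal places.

13.37%

MRP = (14.90% − 12.32%) / (1.20 − 0.91) = 8.8966%
R_f = 12.32% − 0.91 × 8.8966% = 4.2241%
β_Fenwick = Cov / Var(R_m) = 0.02533 / 0.02465 = 1.0276
E(R_Fenwick) = R_f + β × MRP = 4.2241% + 1.0276 × 8.8966% = 13.37%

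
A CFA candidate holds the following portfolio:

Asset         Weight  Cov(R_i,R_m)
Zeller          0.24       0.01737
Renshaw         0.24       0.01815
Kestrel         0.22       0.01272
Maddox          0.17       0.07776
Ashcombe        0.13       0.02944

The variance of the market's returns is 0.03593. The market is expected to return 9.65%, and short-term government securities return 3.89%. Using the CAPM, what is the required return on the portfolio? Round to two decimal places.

β_Zeller = 0.01737 / 0.03593 = 0.4834
β_Renshaw = 0.01815 / 0.03593 = 0.5051
β_Kestrel = 0.01272 / 0.03593 = 0.3540
β_Maddox = 0.07776 / 0.03593 = 2.1642
β_Ashcombe = 0.02944 / 0.03593 = 0.8194
β_P = Σ w_i β_i = 0.24×0.4834 + 0.24×0.5051 + 0.22×0.3540 + 0.17×2.1642 + 0.13×0.8194 = 0.7896
MRP = 9.65% − 3.89% = 5.76%
E(R_P) = R_f + β_P × MRP = 3.89% + 0.7896 × 5.76% = 8.44%

8.44%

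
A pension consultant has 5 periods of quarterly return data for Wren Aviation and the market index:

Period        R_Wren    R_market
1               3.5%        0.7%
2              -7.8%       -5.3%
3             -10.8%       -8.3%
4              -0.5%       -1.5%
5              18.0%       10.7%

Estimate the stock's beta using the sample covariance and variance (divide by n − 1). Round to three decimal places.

Mean R_i = (3.5 − 7.8 − 10.8 − 0.5 + 18.0) / 5 = 0.4800%
Mean R_m = (0.7 − 5.3 − 8.3 − 1.5 + 10.7) / 5 = -0.7400%
Σ(R_i − R̄_i)(R_m − R̄_m) = 328.5560  ⇒  Cov = 328.5560 / 4 = 82.1390
Σ(R_m − R̄_m)² = 211.4720  ⇒  Var(R_m) = 211.4720 / 4 = 52.8680
β = Cov / Var(R_m) = 82.1390 / 52.8680 = 1.5537

1.554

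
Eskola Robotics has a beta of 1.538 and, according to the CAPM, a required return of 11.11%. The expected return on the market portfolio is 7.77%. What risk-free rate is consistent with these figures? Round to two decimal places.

1.56%

E(R) = R_f + β(E(R_m) − R_f) = R_f(1 − β) + β·E(R_m)
11.11% = R_f × (1 − 1.538) + 1.538 × 7.77%
11.11% = R_f × -0.538 + 11.95026%
R_f = (11.11% − 11.95026%) / -0.538 = 1.56%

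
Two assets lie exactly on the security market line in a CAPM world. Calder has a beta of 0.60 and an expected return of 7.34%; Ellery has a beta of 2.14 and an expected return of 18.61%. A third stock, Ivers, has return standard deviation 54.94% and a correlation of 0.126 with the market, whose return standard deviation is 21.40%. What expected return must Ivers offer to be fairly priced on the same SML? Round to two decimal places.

5.32%

MRP = (18.61% − 7.34%) / (2.14 − 0.60) = 7.3182%
R_f = 7.34% − 0.60 × 7.3182% = 2.9491%
β_Ivers = ρ·σ_i/σ_m = 0.126 × 54.94 / 21.40 = 0.3235
E(R_Ivers) = R_f + β × MRP = 2.9491% + 0.3235 × 7.3182% = 5.32%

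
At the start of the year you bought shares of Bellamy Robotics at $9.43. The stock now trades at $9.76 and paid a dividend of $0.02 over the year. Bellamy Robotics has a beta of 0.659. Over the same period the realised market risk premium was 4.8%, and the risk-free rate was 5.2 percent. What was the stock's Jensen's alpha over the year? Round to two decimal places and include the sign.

-4.65%

Realised HPR = (P1 + D1 − P0) / P0 = (9.76 + 0.02 − 9.43) / 9.43 = 0.35 / 9.43 = 3.7116%
CAPM required = R_f + β·MRP = 5.2% + 0.659 × 4.8% = 8.3632%
α = realised − required = 3.7116% − 8.3632% = -4.65%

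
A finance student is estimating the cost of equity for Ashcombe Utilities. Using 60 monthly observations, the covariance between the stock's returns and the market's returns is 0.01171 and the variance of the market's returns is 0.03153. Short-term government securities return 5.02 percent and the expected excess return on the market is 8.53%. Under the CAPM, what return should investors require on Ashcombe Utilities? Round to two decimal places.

8.19%

β = Cov(R_i, R_m) / Var(R_m) = 0.01171 / 0.03153 = 0.3714
E(R) = R_f + β × MRP = 5.02% + 0.3714 × 8.53% = 8.19%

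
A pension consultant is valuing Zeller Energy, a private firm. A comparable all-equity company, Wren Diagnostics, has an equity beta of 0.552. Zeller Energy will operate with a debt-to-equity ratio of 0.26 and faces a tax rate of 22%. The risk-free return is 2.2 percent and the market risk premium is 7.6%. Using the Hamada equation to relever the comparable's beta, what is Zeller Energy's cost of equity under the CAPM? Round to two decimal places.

7.25%

β_L = β_U × [1 + (1 − t)(D/E)] = 0.552 × [1 + (1 − 0.22) × 0.26]
    = 0.552 × [1 + 0.78 × 0.26] = 0.552 × 1.2028 = 0.6639
E(R) = R_f + β_L × MRP = 2.2% + 0.6639 × 7.6% = 7.25%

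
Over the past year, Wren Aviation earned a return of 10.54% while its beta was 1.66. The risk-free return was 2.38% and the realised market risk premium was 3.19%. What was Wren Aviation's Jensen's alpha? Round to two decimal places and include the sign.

CAPM benchmark = R_f + β(R_m − R_f) = 2.38% + 1.66 × 3.19% = 7.6754%
α = actual − benchmark = 10.54% − 7.6754% = +2.86%

+2.86%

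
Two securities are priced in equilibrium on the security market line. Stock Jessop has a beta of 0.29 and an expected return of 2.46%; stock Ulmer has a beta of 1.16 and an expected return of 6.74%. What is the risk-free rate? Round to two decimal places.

1.03%

Both satisfy E(R) = R_f + β·MRP, so the slope of the SML is
MRP = (6.74% − 2.46%) / (1.16 − 0.29) = 4.28% / 0.87 = 4.9195%
R_f = E(R_Jessop) − β_Jessop·MRP = 2.46% − 0.29 × 4.9195% = 1.0333%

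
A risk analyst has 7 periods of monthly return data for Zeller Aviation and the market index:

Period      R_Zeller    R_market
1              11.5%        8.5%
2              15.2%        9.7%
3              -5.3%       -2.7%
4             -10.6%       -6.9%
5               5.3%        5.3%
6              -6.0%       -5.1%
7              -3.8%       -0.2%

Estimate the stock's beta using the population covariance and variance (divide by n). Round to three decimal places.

1.451

Mean R_i = (11.5 + 15.2 − 5.3 − 10.6 + 5.3 − 6.0 − 3.8) / 7 = 0.9000%
Mean R_m = (8.5 + 9.7 − 2.7 − 6.9 + 5.3 − 5.1 − 0.2) / 7 = 1.2286%
Σ(R_i − R̄_i)(R_m − R̄_m) = 384.3500  ⇒  Cov = 384.3500 / 7 = 54.9071
Σ(R_m − R̄_m)² = 264.8143  ⇒  Var(R_m) = 264.8143 / 7 = 37.8306
β = Cov / Var(R_m) = 54.9071 / 37.8306 = 1.4514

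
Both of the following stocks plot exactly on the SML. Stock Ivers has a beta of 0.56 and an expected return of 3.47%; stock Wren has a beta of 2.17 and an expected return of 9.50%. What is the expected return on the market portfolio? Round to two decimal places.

5.12%

Both satisfy E(R) = R_f + β·MRP, so the slope of the SML is
MRP = (9.50% − 3.47%) / (2.17 − 0.56) = 6.03% / 1.61 = 3.7453%
R_f = E(R_Ivers) − β_Ivers·MRP = 3.47% − 0.56 × 3.7453% = 1.3726%
E(R_m) = R_f + MRP = 1.3726% + 3.7453% = 5.12%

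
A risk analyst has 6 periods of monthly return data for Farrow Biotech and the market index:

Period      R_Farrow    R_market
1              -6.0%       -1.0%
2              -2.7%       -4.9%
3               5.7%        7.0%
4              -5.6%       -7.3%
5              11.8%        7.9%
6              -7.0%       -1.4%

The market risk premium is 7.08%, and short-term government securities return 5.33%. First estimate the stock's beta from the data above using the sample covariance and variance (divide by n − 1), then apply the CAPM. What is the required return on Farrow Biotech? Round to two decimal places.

12.84%

Mean R_i = (-6.0 − 2.7 + 5.7 − 5.6 + 11.8 − 7.0) / 6 = -0.6333%
Mean R_m = (-1.0 − 4.9 + 7.0 − 7.3 + 7.9 − 1.4) / 6 = 0.0500%
Σ(R_i − R̄_i)(R_m − R̄_m) = 203.2200  ⇒  Cov = 203.2200 / 5 = 40.6440
Σ(R_m − R̄_m)² = 191.6550  ⇒  Var(R_m) = 191.6550 / 5 = 38.3310
β = Cov / Var(R_m) = 40.6440 / 38.3310 = 1.0603
E(R) = R_f + β × MRP = 5.33% + 1.0603 × 7.08% = 12.84%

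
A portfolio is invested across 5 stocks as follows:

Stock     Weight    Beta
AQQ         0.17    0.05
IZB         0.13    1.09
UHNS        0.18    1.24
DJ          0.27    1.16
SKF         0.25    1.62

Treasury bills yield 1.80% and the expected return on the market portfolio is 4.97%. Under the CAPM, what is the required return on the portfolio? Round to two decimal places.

β_P = Σ w_i β_i = 0.17×0.05 + 0.13×1.09 + 0.18×1.24 + 0.27×1.16 + 0.25×1.62 = 1.0916
MRP = 4.97% − 1.80% = 3.17%
E(R_P) = R_f + β_P × MRP = 1.80% + 1.0916 × 3.17% = 5.26%

5.26%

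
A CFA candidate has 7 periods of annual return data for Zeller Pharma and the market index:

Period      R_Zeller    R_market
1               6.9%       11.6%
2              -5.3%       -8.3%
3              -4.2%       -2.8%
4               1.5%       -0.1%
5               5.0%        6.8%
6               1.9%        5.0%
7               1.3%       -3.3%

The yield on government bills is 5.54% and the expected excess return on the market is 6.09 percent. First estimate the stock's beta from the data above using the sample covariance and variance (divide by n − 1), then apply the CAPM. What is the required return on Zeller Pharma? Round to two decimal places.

Mean R_i = (6.9 − 5.3 − 4.2 + 1.5 + 5.0 + 1.9 + 1.3) / 7 = 1.0143%
Mean R_m = (11.6 − 8.3 − 2.8 − 0.1 + 6.8 + 5.0 − 3.3) / 7 = 1.2714%
Σ(R_i − R̄_i)(R_m − R̄_m) = 165.8229  ⇒  Cov = 165.8229 / 6 = 27.6372
Σ(R_m − R̄_m)² = 282.1143  ⇒  Var(R_m) = 282.1143 / 6 = 47.0191
β = Cov / Var(R_m) = 27.6372 / 47.0191 = 0.5878
E(R) = R_f + β × MRP = 5.54% + 0.5878 × 6.09% = 9.12%

9.12%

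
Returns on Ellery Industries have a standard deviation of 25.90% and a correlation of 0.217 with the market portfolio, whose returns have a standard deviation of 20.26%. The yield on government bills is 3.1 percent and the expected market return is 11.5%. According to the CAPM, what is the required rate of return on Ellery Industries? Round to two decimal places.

β = ρ × σ_i / σ_m = 0.217 × 25.90% / 20.26% = 0.2774
MRP = 11.5% − 3.1% = 8.40%
E(R) = 3.1% + 0.2774 × 8.4% = 5.43%

5.43%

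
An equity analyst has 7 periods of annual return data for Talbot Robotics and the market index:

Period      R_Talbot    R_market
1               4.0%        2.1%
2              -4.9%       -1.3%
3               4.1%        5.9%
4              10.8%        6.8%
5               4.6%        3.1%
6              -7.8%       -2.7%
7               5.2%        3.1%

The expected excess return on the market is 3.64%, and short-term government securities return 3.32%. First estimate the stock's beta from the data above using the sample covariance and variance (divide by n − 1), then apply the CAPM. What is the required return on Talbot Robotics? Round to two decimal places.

Mean R_i = (4.0 − 4.9 + 4.1 + 10.8 + 4.6 − 7.8 + 5.2) / 7 = 2.2857%
Mean R_m = (2.1 − 1.3 + 5.9 + 6.8 + 3.1 − 2.7 + 3.1) / 7 = 2.4286%
Σ(R_i − R̄_i)(R_m − R̄_m) = 124.9829  ⇒  Cov = 124.9829 / 6 = 20.8305
Σ(R_m − R̄_m)² = 72.3743  ⇒  Var(R_m) = 72.3743 / 6 = 12.0624
β = Cov / Var(R_m) = 20.8305 / 12.0624 = 1.7269
E(R) = R_f + β × MRP = 3.32% + 1.7269 × 3.64% = 9.61%

9.61%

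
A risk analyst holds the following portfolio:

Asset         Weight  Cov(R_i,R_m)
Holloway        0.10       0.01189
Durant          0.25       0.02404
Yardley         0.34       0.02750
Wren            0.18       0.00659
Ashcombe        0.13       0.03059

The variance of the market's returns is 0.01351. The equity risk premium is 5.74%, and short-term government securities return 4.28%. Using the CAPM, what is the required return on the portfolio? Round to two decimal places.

β_Holloway = 0.01189 / 0.01351 = 0.8801
β_Durant = 0.02404 / 0.01351 = 1.7794
β_Yardley = 0.02750 / 0.01351 = 2.0355
β_Wren = 0.00659 / 0.01351 = 0.4878
β_Ashcombe = 0.03059 / 0.01351 = 2.2642
β_P = Σ w_i β_i = 0.10×0.8801 + 0.25×1.7794 + 0.34×2.0355 + 0.18×0.4878 + 0.13×2.2642 = 1.6071
E(R_P) = R_f + β_P × MRP = 4.28% + 1.6071 × 5.74% = 13.50%

13.50%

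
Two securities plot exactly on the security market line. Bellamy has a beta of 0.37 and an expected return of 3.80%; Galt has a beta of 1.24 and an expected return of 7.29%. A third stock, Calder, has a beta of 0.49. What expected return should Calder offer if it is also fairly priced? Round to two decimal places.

4.28%

MRP (SML slope) = (7.29% − 3.80%) / (1.24 − 0.37) = 3.49% / 0.87 = 4.0115%
R_f (intercept) = 3.80% − 0.37 × 4.0115% = 2.3157%
E(R_Calder) = R_f + β × MRP = 2.3157% + 0.49 × 4.0115% = 4.28%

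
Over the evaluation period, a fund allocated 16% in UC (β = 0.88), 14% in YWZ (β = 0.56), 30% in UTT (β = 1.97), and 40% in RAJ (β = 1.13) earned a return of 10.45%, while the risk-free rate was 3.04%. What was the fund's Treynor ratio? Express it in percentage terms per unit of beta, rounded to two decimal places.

5.87%

β_P = 0.16×0.88 + 0.14×0.56 + 0.30×1.97 + 0.40×1.13 = 1.2622
Treynor = (R_P − R_f) / β_P = (10.45% − 3.04%) / 1.2622 = 7.41% / 1.2622 = 5.87%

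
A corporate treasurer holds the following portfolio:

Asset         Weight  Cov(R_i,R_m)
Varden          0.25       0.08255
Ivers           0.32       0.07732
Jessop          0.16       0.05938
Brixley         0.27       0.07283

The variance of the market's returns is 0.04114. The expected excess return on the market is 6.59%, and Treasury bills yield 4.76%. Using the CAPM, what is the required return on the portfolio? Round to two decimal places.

16.70%

β_Varden = 0.08255 / 0.04114 = 2.0066
β_Ivers = 0.07732 / 0.04114 = 1.8794
β_Jessop = 0.05938 / 0.04114 = 1.4434
β_Brixley = 0.07283 / 0.04114 = 1.7703
β_P = Σ w_i β_i = 0.25×2.0066 + 0.32×1.8794 + 0.16×1.4434 + 0.27×1.7703 = 1.8120
E(R_P) = R_f + β_P × MRP = 4.76% + 1.8120 × 6.59% = 16.70%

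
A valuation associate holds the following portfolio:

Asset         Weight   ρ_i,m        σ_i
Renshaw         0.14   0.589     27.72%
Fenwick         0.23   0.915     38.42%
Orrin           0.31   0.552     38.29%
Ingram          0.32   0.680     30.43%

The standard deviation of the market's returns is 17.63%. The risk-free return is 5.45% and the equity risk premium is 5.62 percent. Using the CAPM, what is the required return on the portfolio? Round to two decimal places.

12.96%

β_Renshaw = 0.589 × 27.72% / 17.63% = 0.9261
β_Fenwick = 0.915 × 38.42% / 17.63% = 1.9940
β_Orrin = 0.552 × 38.29% / 17.63% = 1.1989
β_Ingram = 0.680 × 30.43% / 17.63% = 1.1737
β_P = Σ w_i β_i = 0.14×0.9261 + 0.23×1.9940 + 0.31×1.1989 + 0.32×1.1737 = 1.3355
E(R_P) = R_f + β_P × MRP = 5.45% + 1.3355 × 5.62% = 12.96%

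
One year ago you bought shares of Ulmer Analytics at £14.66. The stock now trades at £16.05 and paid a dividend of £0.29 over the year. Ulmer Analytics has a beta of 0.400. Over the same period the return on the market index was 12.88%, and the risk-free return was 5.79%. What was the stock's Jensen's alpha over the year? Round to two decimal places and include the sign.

Realised HPR = (P1 + D1 − P0) / P0 = (16.05 + 0.29 − 14.66) / 14.66 = 1.68 / 14.66 = 11.4598%
MRP = 12.88% − 5.79% = 7.09%
CAPM required = R_f + β·MRP = 5.79% + 0.400 × 7.09% = 8.62600%
α = realised − required = 11.4598% − 8.62600% = +2.83%

+2.83%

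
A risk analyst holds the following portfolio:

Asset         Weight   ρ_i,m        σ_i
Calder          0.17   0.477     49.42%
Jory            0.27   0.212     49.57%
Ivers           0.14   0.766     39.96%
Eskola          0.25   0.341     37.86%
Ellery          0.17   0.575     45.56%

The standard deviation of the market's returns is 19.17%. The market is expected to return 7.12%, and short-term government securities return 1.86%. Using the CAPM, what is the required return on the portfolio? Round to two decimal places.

7.02%

β_Calder = 0.477 × 49.42% / 19.17% = 1.2297
β_Jory = 0.212 × 49.57% / 19.17% = 0.5482
β_Ivers = 0.766 × 39.96% / 19.17% = 1.5967
β_Eskola = 0.341 × 37.86% / 19.17% = 0.6735
β_Ellery = 0.575 × 45.56% / 19.17% = 1.3666
β_P = Σ w_i β_i = 0.17×1.2297 + 0.27×0.5482 + 0.14×1.5967 + 0.25×0.6735 + 0.17×1.3666 = 0.9813
MRP = 7.12% − 1.86% = 5.26%
E(R_P) = R_f + β_P × MRP = 1.86% + 0.9813 × 5.26% = 7.02%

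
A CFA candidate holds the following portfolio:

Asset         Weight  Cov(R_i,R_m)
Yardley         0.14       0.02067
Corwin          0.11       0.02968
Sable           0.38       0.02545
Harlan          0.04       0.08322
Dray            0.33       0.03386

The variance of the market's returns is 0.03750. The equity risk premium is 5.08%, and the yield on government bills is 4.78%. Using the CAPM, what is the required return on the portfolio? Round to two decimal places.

β_Yardley = 0.02067 / 0.03750 = 0.5512
β_Corwin = 0.02968 / 0.03750 = 0.7915
β_Sable = 0.02545 / 0.03750 = 0.6787
β_Harlan = 0.08322 / 0.03750 = 2.2192
β_Dray = 0.03386 / 0.03750 = 0.9029
β_P = Σ w_i β_i = 0.14×0.5512 + 0.11×0.7915 + 0.38×0.6787 + 0.04×2.2192 + 0.33×0.9029 = 0.8089
E(R_P) = R_f + β_P × MRP = 4.78% + 0.8089 × 5.08% = 8.89%

8.89%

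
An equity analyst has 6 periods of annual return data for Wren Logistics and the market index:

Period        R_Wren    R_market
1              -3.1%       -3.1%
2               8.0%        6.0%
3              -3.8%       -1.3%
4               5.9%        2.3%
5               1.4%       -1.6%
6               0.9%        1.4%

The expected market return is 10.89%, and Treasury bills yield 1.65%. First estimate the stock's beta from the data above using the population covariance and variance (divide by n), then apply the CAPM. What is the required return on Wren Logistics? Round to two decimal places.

Mean R_i = (-3.1 + 8.0 − 3.8 + 5.9 + 1.4 + 0.9) / 6 = 1.5500%
Mean R_m = (-3.1 + 6.0 − 1.3 + 2.3 − 1.6 + 1.4) / 6 = 0.6167%
Σ(R_i − R̄_i)(R_m − R̄_m) = 69.4050  ⇒  Cov = 69.4050 / 6 = 11.5675
Σ(R_m − R̄_m)² = 54.8283  ⇒  Var(R_m) = 54.8283 / 6 = 9.1381
β = Cov / Var(R_m) = 11.5675 / 9.1381 = 1.2659
MRP = 10.89% − 1.65% = 9.24%
E(R) = R_f + β × MRP = 1.65% + 1.2659 × 9.24% = 13.35%

13.35%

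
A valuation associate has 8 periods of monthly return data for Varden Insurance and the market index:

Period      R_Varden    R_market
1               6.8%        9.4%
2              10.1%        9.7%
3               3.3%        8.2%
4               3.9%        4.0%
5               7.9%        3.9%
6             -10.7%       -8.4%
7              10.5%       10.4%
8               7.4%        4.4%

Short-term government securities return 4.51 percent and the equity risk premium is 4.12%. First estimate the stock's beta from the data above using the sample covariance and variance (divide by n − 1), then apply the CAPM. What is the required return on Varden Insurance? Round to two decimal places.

8.64%

Mean R_i = (6.8 + 10.1 + 3.3 + 3.9 + 7.9 − 10.7 + 10.5 + 7.4) / 8 = 4.9000%
Mean R_m = (9.4 + 9.7 + 8.2 + 4.0 + 3.9 − 8.4 + 10.4 + 4.4) / 8 = 5.2000%
Σ(R_i − R̄_i)(R_m − R̄_m) = 263.1600  ⇒  Cov = 263.1600 / 7 = 37.5943
Σ(R_m − R̄_m)² = 262.6600  ⇒  Var(R_m) = 262.6600 / 7 = 37.5229
β = Cov / Var(R_m) = 37.5943 / 37.5229 = 1.0019
E(R) = R_f + β × MRP = 4.51% + 1.0019 × 4.12% = 8.64%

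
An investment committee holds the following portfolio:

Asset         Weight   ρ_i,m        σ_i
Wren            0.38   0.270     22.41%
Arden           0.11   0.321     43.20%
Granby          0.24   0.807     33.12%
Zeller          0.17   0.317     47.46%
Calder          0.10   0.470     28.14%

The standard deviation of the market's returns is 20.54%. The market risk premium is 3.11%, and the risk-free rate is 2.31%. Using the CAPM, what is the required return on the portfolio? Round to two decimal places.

β_Wren = 0.270 × 22.41% / 20.54% = 0.2946
β_Arden = 0.321 × 43.20% / 20.54% = 0.6751
β_Granby = 0.807 × 33.12% / 20.54% = 1.3013
β_Zeller = 0.317 × 47.46% / 20.54% = 0.7325
β_Calder = 0.470 × 28.14% / 20.54% = 0.6439
β_P = Σ w_i β_i = 0.38×0.2946 + 0.11×0.6751 + 0.24×1.3013 + 0.17×0.7325 + 0.10×0.6439 = 0.6874
E(R_P) = R_f + β_P × MRP = 2.31% + 0.6874 × 3.11% = 4.45%

4.45%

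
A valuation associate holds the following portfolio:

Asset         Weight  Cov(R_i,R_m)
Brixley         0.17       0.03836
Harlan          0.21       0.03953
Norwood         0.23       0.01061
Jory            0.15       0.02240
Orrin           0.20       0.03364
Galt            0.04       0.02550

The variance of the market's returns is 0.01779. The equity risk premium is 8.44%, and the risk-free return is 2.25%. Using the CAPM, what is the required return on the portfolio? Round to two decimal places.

15.71%

β_Brixley = 0.03836 / 0.01779 = 2.1563
β_Harlan = 0.03953 / 0.01779 = 2.2220
β_Norwood = 0.01061 / 0.01779 = 0.5964
β_Jory = 0.02240 / 0.01779 = 1.2591
β_Orrin = 0.03364 / 0.01779 = 1.8909
β_Galt = 0.02550 / 0.01779 = 1.4334
β_P = Σ w_i β_i = 0.17×2.1563 + 0.21×2.2220 + 0.23×0.5964 + 0.15×1.2591 + 0.20×1.8909 + 0.04×1.4334 = 1.5947
E(R_P) = R_f + β_P × MRP = 2.25% + 1.5947 × 8.44% = 15.71%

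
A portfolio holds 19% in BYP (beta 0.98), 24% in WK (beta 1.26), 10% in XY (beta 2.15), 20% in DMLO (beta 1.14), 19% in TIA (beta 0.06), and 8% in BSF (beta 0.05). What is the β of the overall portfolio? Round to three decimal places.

β_P = Σ w_i β_i = 0.19×0.98 + 0.24×1.26 + 0.10×2.15 + 0.20×1.14 + 0.19×0.06 + 0.08×0.05 = 0.9470

0.947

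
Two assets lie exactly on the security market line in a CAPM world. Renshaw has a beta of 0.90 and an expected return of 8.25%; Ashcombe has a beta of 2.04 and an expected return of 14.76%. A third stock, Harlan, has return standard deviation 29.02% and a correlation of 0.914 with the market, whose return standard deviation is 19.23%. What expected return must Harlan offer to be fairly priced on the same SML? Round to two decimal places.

MRP = (14.76% − 8.25%) / (2.04 − 0.90) = 5.7105%
R_f = 8.25% − 0.90 × 5.7105% = 3.1106%
β_Harlan = ρ·σ_i/σ_m = 0.914 × 29.02 / 19.23 = 1.3793
E(R_Harlan) = R_f + β × MRP = 3.1106% + 1.3793 × 5.7105% = 10.99%

10.99%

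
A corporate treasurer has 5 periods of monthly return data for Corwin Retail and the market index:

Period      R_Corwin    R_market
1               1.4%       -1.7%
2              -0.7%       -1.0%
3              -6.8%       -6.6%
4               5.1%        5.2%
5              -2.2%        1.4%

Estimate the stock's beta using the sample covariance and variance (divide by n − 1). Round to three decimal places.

0.866

Mean R_i = (1.4 − 0.7 − 6.8 + 5.1 − 2.2) / 5 = -0.6400%
Mean R_m = (-1.7 − 1.0 − 6.6 + 5.2 + 1.4) / 5 = -0.5400%
Σ(R_i − R̄_i)(R_m − R̄_m) = 64.9120  ⇒  Cov = 64.9120 / 4 = 16.2280
Σ(R_m − R̄_m)² = 74.9920  ⇒  Var(R_m) = 74.9920 / 4 = 18.7480
β = Cov / Var(R_m) = 16.2280 / 18.7480 = 0.8656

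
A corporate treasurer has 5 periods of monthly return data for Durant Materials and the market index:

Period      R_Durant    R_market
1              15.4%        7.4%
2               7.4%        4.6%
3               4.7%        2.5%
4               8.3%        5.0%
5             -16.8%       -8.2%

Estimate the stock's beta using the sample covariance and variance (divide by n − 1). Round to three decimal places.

1.989

Mean R_i = (15.4 + 7.4 + 4.7 + 8.3 − 16.8) / 5 = 3.8000%
Mean R_m = (7.4 + 4.6 + 2.5 + 5.0 − 8.2) / 5 = 2.2600%
Σ(R_i − R̄_i)(R_m − R̄_m) = 296.0700  ⇒  Cov = 296.0700 / 4 = 74.0175
Σ(R_m − R̄_m)² = 148.8720  ⇒  Var(R_m) = 148.8720 / 4 = 37.2180
β = Cov / Var(R_m) = 74.0175 / 37.2180 = 1.9888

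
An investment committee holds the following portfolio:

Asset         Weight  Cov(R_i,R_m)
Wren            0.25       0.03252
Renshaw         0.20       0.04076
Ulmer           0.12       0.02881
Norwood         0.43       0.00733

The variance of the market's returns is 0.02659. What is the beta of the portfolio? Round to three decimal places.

β_Wren = 0.03252 / 0.02659 = 1.2230
β_Renshaw = 0.04076 / 0.02659 = 1.5329
β_Ulmer = 0.02881 / 0.02659 = 1.0835
β_Norwood = 0.00733 / 0.02659 = 0.2757
β_P = Σ w_i β_i = 0.25×1.2230 + 0.20×1.5329 + 0.12×1.0835 + 0.43×0.2757 = 0.8609

0.861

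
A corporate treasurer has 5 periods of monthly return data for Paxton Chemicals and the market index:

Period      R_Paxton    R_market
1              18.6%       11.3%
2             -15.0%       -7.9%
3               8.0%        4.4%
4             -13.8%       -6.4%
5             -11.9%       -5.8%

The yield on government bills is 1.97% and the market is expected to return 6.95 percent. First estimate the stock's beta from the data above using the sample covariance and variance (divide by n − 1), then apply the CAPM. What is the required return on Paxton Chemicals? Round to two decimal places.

Mean R_i = (18.6 − 15.0 + 8.0 − 13.8 − 11.9) / 5 = -2.8200%
Mean R_m = (11.3 − 7.9 + 4.4 − 6.4 − 5.8) / 5 = -0.8800%
Σ(R_i − R̄_i)(R_m − R̄_m) = 508.8120  ⇒  Cov = 508.8120 / 4 = 127.2030
Σ(R_m − R̄_m)² = 280.1880  ⇒  Var(R_m) = 280.1880 / 4 = 70.0470
β = Cov / Var(R_m) = 127.2030 / 70.0470 = 1.8160
MRP = 6.95% − 1.97% = 4.98%
E(R) = R_f + β × MRP = 1.97% + 1.8160 × 4.98% = 11.01%

11.01%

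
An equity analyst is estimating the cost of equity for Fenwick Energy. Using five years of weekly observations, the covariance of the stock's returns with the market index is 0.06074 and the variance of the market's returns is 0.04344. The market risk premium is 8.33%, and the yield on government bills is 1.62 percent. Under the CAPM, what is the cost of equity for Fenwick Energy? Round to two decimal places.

13.27%

β = Cov(R_i, R_m) / Var(R_m) = 0.06074 / 0.04344 = 1.3983
E(R) = R_f + β × MRP = 1.62% + 1.3983 × 8.33% = 13.27%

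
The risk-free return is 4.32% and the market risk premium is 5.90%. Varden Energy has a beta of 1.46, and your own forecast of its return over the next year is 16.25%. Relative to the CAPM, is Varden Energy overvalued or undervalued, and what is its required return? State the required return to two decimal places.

Undervalued; required return 12.93%

Required return = R_f + β·MRP = 4.32% + 1.46 × 5.90% = 12.93%
Forecast 16.25% > required 12.93% → the stock plots above the SML → undervalued.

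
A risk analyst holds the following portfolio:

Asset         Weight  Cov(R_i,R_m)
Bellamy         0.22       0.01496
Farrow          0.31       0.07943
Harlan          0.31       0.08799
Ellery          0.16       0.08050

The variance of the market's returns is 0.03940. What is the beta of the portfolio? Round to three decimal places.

1.728

β_Bellamy = 0.01496 / 0.03940 = 0.3797
β_Farrow = 0.07943 / 0.03940 = 2.0160
β_Harlan = 0.08799 / 0.03940 = 2.2332
β_Ellery = 0.08050 / 0.03940 = 2.0431
β_P = Σ w_i β_i = 0.22×0.3797 + 0.31×2.0160 + 0.31×2.2332 + 0.16×2.0431 = 1.7277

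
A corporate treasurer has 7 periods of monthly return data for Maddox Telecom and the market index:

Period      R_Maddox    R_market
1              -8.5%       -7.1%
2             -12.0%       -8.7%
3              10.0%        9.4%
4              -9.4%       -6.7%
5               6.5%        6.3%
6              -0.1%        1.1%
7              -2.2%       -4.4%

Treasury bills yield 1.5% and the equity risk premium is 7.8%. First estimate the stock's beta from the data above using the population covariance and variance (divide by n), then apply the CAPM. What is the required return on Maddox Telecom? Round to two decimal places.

10.44%

Mean R_i = (-8.5 − 12.0 + 10.0 − 9.4 + 6.5 − 0.1 − 2.2) / 7 = -2.2429%
Mean R_m = (-7.1 − 8.7 + 9.4 − 6.7 + 6.3 + 1.1 − 4.4) / 7 = -1.4429%
Σ(R_i − R̄_i)(R_m − R̄_m) = 349.5971  ⇒  Cov = 349.5971 / 7 = 49.9424
Σ(R_m − R̄_m)² = 305.0371  ⇒  Var(R_m) = 305.0371 / 7 = 43.5767
β = Cov / Var(R_m) = 49.9424 / 43.5767 = 1.1461
E(R) = R_f + β × MRP = 1.5% + 1.1461 × 7.8% = 10.44%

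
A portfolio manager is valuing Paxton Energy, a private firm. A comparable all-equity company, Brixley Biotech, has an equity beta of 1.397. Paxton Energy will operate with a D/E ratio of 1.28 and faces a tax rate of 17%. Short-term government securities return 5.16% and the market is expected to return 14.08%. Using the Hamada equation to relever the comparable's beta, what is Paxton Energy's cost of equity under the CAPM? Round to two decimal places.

β_L = β_U × [1 + (1 − t)(D/E)] = 1.397 × [1 + (1 − 0.17) × 1.28]
    = 1.397 × [1 + 0.83 × 1.28] = 1.397 × 2.0624 = 2.8812
MRP = 14.08% − 5.16% = 8.92%
E(R) = R_f + β_L × MRP = 5.16% + 2.8812 × 8.92% = 30.86%

30.86%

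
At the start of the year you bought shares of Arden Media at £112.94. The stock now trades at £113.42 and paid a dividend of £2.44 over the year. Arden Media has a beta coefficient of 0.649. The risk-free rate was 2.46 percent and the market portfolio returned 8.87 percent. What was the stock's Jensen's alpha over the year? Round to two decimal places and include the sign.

-4.03%

Realised HPR = (P1 + D1 − P0) / P0 = (113.42 + 2.44 − 112.94) / 112.94 = 2.92 / 112.94 = 2.5854%
MRP = 8.87% − 2.46% = 6.41%
CAPM required = R_f + β·MRP = 2.46% + 0.649 × 6.41% = 6.62009%
α = realised − required = 2.5854% − 6.62009% = -4.03%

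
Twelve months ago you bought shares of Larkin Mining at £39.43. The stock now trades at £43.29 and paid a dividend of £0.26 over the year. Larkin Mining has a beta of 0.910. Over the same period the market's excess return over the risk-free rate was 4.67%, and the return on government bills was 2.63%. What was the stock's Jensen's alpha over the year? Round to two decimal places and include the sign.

Realised HPR = (P1 + D1 − P0) / P0 = (43.29 + 0.26 − 39.43) / 39.43 = 4.12 / 39.43 = 10.4489%
CAPM required = R_f + β·MRP = 2.63% + 0.910 × 4.67% = 6.87970%
α = realised − required = 10.4489% − 6.87970% = +3.57%

+3.57%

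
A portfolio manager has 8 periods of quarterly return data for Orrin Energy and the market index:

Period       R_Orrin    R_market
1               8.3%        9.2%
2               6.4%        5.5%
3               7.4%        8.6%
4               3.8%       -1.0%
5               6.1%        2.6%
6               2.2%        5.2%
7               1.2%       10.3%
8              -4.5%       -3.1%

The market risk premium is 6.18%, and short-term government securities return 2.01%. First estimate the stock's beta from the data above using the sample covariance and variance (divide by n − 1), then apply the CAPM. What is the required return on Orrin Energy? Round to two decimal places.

Mean R_i = (8.3 + 6.4 + 7.4 + 3.8 + 6.1 + 2.2 + 1.2 − 4.5) / 8 = 3.8625%
Mean R_m = (9.2 + 5.5 + 8.6 − 1.0 + 2.6 + 5.2 + 10.3 − 3.1) / 8 = 4.6625%
Σ(R_i − R̄_i)(R_m − R̄_m) = 80.9388  ⇒  Cov = 80.9388 / 7 = 11.5627
Σ(R_m − R̄_m)² = 165.4388  ⇒  Var(R_m) = 165.4388 / 7 = 23.6341
β = Cov / Var(R_m) = 11.5627 / 23.6341 = 0.4892
E(R) = R_f + β × MRP = 2.01% + 0.4892 × 6.18% = 5.03%

5.03%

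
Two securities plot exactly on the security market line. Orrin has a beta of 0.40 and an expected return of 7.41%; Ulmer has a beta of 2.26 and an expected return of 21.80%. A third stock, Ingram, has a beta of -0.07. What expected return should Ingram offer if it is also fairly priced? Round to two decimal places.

3.77%

MRP (SML slope) = (21.80% − 7.41%) / (2.26 − 0.40) = 14.39% / 1.86 = 7.7366%
R_f (intercept) = 7.41% − 0.40 × 7.7366% = 4.3154%
E(R_Ingram) = R_f + β × MRP = 4.3154% + -0.07 × 7.7366% = 3.77%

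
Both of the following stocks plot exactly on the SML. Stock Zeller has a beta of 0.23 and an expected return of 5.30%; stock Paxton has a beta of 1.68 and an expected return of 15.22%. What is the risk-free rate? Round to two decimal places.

3.73%

Both satisfy E(R) = R_f + β·MRP, so the slope of the SML is
MRP = (15.22% − 5.30%) / (1.68 − 0.23) = 9.92% / 1.45 = 6.8414%
R_f = E(R_Zeller) − β_Zeller·MRP = 5.30% − 0.23 × 6.8414% = 3.7265%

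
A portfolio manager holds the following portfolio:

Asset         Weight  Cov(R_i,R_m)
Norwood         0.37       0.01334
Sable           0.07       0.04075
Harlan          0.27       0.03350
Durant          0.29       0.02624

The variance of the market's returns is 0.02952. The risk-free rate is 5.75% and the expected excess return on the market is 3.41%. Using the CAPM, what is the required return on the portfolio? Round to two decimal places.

8.57%

β_Norwood = 0.01334 / 0.02952 = 0.4519
β_Sable = 0.04075 / 0.02952 = 1.3804
β_Harlan = 0.03350 / 0.02952 = 1.1348
β_Durant = 0.02624 / 0.02952 = 0.8889
β_P = Σ w_i β_i = 0.37×0.4519 + 0.07×1.3804 + 0.27×1.1348 + 0.29×0.8889 = 0.8280
E(R_P) = R_f + β_P × MRP = 5.75% + 0.8280 × 3.41% = 8.57%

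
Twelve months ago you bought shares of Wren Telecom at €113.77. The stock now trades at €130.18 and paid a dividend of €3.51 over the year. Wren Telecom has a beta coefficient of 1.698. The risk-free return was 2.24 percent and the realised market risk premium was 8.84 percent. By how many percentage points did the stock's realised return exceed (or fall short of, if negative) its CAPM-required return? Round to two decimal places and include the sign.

+0.26%

Realised HPR = (P1 + D1 − P0) / P0 = (130.18 + 3.51 − 113.77) / 113.77 = 19.92 / 113.77 = 17.5090%
CAPM required = R_f + β·MRP = 2.24% + 1.698 × 8.84% = 17.25032%
α = realised − required = 17.5090% − 17.25032% = +0.26%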